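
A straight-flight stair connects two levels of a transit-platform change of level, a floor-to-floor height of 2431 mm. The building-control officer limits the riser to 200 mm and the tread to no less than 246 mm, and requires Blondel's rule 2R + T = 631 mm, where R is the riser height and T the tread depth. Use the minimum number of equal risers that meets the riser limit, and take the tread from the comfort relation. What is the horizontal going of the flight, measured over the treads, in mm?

3084 mm

⌈2431/200⌉ = 13 risers.
R = 2431 ÷ 13 = 187 mm.
From 2R + T = 631: T = 631 − 374 = 257 mm.
Treads = 13 − 1 = 12; going = 12 × 257 = 3084 mm.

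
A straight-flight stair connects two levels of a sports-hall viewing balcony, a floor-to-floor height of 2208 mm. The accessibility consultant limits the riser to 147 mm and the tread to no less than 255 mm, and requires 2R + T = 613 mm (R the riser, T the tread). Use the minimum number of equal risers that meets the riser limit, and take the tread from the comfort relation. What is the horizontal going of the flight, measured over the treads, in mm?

5055 mm

2208 / 147 = 15.02, so 16 risers are needed.
R = 2208 ÷ 16 = 138 mm.
T = 613 − 2·138 = 337 mm, which satisfies the 255 mm minimum.
Treads = 16 − 1 = 15; going = 15 × 337 = 5055 mm.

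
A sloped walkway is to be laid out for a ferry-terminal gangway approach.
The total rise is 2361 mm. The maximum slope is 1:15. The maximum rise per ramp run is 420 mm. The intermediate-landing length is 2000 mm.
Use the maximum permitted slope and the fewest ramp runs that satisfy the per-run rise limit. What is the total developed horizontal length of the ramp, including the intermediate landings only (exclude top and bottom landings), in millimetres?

2361 / 420 = 5.62, so 6 ramp runs are needed. That means 5 intermediate landings.
Ramp run (horizontal) at 1:15: 2361 × 15 = 35415 mm.
Intermediate landings: 5 × 2000 = 10000 mm.
Total developed length = 35415 + 10000 = 45415 mm.

45415 mm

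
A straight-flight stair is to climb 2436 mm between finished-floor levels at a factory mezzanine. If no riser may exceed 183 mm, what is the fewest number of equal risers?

2436 / 183 = 13.311 → round up to 14 risers.

14 risers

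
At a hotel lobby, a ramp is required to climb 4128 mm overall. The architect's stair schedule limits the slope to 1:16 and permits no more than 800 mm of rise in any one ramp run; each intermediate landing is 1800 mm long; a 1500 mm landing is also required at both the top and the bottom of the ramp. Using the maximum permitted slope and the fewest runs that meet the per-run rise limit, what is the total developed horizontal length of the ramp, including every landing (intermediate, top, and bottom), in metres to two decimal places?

4128 / 800 = 5.160 → round up to 6 ramp runs. That means 5 intermediate landings.
Horizontal run for 4128 mm of rise at 1:16 is 4128 × 16 = 66048 mm.
5 intermediate landings contribute 5 × 1800 = 9000 mm.
Top and bottom landings: 2 × 1500 = 3000 mm.
Total = 66048 + 9000 + 3000 = 78048 mm.
= 78.05 m.

78.05 m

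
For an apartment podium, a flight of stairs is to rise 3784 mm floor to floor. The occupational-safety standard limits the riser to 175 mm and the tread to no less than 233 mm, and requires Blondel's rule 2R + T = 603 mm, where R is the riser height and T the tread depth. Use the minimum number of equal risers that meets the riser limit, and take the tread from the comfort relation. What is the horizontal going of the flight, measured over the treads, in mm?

At most 175 each: 3784/175 = 21.62, giving 22 risers.
R = 3784 ÷ 22 = 172 mm.
Tread T = 603 − 2 × 172 = 259 mm (≥ 233 mm).
22 risers give 21 treads; going = 21 × 259 = 5439 mm.

5439 mm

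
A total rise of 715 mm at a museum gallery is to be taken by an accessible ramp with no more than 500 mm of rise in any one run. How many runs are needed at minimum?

⌈715/500⌉ = 2 ramp runs.

2 runs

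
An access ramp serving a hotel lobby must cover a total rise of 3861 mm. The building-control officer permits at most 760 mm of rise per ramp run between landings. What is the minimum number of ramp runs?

3861 / 760 = 5.08, so 6 ramp runs are needed.

6 runs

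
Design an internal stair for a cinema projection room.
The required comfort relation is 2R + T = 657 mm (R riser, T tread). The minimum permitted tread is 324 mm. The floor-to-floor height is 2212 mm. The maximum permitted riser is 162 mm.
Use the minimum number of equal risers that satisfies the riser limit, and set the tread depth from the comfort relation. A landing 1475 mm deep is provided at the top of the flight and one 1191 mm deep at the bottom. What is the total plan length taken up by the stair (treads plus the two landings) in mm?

7099 mm

At most 162 each: 2212/162 = 13.65, giving 14 risers.
Riser R = 2212 / 14 = 158 mm, within the 162 mm limit.
T = 657 − 2·158 = 341 mm, which satisfies the 324 mm minimum.
Going = (14 − 1) × 341 = 4433 mm.
Add landings: 4433 + 1475 + 1191 = 7099 mm.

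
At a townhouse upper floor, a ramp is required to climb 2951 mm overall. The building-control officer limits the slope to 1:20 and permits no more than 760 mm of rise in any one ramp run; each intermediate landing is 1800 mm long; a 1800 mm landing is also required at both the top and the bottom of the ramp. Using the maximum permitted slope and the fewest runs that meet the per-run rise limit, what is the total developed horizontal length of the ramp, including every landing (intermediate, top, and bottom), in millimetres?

2951 / 760 = 3.883 → round up to 4 ramp runs. That means 3 intermediate landings.
Horizontal run for 2951 mm of rise at 1:20 is 2951 × 20 = 59020 mm.
Intermediate landings: 3 × 1800 = 5400 mm.
Top and bottom landings: 2 × 1800 = 3600 mm.
Total = 59020 + 5400 + 3600 = 68020 mm.

68020 mm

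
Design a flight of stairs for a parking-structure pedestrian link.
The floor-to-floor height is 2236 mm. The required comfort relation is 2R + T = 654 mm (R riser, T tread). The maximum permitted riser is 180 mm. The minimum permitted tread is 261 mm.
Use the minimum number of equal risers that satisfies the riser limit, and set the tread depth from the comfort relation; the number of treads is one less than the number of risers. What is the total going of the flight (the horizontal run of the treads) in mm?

3720 mm

2236 / 180 = 12.42, so 13 risers are needed.
Each riser is 2236/13 = 172 mm (≤ 180 mm).
From 2R + T = 654: T = 654 − 344 = 310 mm.
Going = (13 − 1) × 310 = 3720 mm.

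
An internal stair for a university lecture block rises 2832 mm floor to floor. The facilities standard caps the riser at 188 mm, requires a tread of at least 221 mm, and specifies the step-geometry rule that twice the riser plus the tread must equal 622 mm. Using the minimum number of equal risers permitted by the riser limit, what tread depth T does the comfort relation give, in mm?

268 mm

2832 / 188 = 15.064 → round up to 16 risers.
R = 2832 ÷ 16 = 177 mm.
Tread T = 622 − 2 × 177 = 268 mm (≥ 221 mm).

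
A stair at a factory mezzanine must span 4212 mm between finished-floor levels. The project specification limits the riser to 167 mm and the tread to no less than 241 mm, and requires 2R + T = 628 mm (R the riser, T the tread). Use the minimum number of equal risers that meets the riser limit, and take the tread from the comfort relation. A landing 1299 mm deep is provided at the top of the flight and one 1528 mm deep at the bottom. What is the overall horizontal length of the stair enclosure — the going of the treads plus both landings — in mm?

⌈4212/167⌉ = 26 risers.
R = 4212 ÷ 26 = 162 mm.
Tread T = 628 − 2 × 162 = 304 mm (≥ 241 mm).
Going = (26 − 1) × 304 = 7600 mm.
Enclosure = 7600 + 1299 + 1528 = 10427 mm.

10427 mm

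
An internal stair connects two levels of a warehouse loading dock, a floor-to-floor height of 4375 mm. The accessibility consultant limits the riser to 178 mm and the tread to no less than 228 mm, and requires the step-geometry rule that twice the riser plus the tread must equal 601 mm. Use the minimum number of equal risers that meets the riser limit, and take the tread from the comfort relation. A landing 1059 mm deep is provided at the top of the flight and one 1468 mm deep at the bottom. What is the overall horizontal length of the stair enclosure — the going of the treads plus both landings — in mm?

8551 mm

At most 178 each: 4375/178 = 24.58, giving 25 risers.
Riser R = 4375 / 25 = 175 mm, within the 178 mm limit.
From 2R + T = 601: T = 601 − 350 = 251 mm.
Going = (25 − 1) × 251 = 6024 mm.
Enclosure = 6024 + 1059 + 1468 = 8551 mm.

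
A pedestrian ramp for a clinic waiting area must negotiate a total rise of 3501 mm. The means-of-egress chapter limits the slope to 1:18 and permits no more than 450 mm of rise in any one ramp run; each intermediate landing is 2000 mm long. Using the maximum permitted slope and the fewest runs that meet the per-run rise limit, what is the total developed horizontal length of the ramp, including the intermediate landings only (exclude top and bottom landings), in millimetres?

77018 mm

⌈3501/450⌉ = 8 ramp runs. That means 7 intermediate landings.
Ramp run (horizontal) at 1:18: 3501 × 18 = 63018 mm.
Intermediate landings: 7 × 2000 = 14000 mm.
Developed length = 63018 + 14000 = 77018 mm.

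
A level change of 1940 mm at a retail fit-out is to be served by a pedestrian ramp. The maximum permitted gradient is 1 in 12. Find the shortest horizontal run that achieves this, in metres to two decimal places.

At 1:12 the run is 12 × 1940 = 23280 mm.
23280 mm = 23.28 m.

23.28 m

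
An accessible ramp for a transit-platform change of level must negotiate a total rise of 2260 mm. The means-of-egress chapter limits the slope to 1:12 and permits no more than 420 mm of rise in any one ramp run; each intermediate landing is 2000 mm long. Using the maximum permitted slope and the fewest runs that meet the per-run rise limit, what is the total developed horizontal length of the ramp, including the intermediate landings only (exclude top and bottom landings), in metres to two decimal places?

37.12 m

At most 420 each: 2260/420 = 5.38, giving 6 ramp runs. That means 5 intermediate landings.
Horizontal run for 2260 mm of rise at 1:12 is 2260 × 12 = 27120 mm.
Intermediate landings: 5 × 2000 = 10000 mm.
Developed length = 27120 + 10000 = 37120 mm.
= 37.12 m.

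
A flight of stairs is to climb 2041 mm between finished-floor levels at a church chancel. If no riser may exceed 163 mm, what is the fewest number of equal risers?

2041 / 163 = 12.52, so 13 risers are needed.

13 risers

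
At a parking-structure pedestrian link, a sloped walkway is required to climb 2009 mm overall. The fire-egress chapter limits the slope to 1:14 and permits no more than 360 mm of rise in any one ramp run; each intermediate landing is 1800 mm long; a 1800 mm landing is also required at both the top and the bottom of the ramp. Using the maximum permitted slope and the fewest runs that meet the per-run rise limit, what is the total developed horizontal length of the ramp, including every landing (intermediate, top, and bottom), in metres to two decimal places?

2009 / 360 = 5.581 → round up to 6 ramp runs. That means 5 intermediate landings.
Ramp run (horizontal) at 1:14: 2009 × 14 = 28126 mm.
Intermediate landings: 5 × 1800 = 9000 mm.
Top and bottom landings: 2 × 1800 = 3600 mm.
Total = 28126 + 9000 + 3600 = 40726 mm.
= 40.73 m.

40.73 m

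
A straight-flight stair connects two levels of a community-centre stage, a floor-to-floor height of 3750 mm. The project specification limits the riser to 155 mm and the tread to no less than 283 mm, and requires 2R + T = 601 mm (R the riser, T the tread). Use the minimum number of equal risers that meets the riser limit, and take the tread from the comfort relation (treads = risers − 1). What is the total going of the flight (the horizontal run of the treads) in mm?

⌈3750/155⌉ = 25 risers.
Riser R = 3750 / 25 = 150 mm, within the 155 mm limit.
Tread T = 601 − 2 × 150 = 301 mm (≥ 283 mm).
Going = (25 − 1) × 301 = 7224 mm.

7224 mm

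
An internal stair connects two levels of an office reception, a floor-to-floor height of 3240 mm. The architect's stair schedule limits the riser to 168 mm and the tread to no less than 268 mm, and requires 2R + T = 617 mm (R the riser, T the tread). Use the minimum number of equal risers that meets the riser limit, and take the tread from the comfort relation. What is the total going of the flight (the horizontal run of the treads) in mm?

5567 mm

At most 168 each: 3240/168 = 19.29, giving 20 risers.
Riser R = 3240 / 20 = 162 mm, within the 168 mm limit.
T = 617 − 2·162 = 293 mm, which satisfies the 268 mm minimum.
Treads = 20 − 1 = 19; going = 19 × 293 = 5567 mm.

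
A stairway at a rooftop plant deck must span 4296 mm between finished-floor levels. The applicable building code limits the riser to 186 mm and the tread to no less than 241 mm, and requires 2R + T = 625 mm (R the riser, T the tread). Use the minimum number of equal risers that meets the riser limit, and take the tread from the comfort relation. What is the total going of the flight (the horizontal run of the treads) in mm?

4296 / 186 = 23.097 → round up to 24 risers.
Each riser is 4296/24 = 179 mm (≤ 186 mm).
From 2R + T = 625: T = 625 − 358 = 267 mm.
Going = (24 − 1) × 267 = 6141 mm.

6141 mm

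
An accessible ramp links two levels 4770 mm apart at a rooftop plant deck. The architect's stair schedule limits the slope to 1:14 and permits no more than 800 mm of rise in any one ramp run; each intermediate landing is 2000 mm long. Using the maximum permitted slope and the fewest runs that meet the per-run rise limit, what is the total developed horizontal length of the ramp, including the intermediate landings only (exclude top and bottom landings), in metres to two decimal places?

76.78 m

⌈4770/800⌉ = 6 ramp runs. That means 5 intermediate landings.
Horizontal run for 4770 mm of rise at 1:14 is 4770 × 14 = 66780 mm.
Intermediate landings: 5 × 2000 = 10000 mm.
Developed length = 66780 + 10000 = 76780 mm.
= 76.78 m.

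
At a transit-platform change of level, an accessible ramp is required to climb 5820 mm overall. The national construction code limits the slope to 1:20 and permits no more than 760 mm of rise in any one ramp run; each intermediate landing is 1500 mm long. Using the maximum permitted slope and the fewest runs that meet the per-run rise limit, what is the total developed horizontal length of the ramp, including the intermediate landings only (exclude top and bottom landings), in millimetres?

126900 mm

5820 / 760 = 7.66, so 8 ramp runs are needed. That means 7 intermediate landings.
Horizontal run for 5820 mm of rise at 1:20 is 5820 × 20 = 116400 mm.
Intermediate landings: 7 × 1500 = 10500 mm.
Total developed length = 116400 + 10500 = 126900 mm.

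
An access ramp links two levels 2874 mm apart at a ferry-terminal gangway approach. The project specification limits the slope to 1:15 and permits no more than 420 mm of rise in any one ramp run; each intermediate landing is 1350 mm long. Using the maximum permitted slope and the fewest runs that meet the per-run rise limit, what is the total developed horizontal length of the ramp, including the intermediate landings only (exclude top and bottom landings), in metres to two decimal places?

51.21 m

2874 / 420 = 6.843 → round up to 7 ramp runs. That means 6 intermediate landings.
Ramp run (horizontal) at 1:15: 2874 × 15 = 43110 mm.
6 intermediate landings contribute 6 × 1350 = 8100 mm.
Total developed length = 43110 + 8100 = 51210 mm.
= 51.21 m.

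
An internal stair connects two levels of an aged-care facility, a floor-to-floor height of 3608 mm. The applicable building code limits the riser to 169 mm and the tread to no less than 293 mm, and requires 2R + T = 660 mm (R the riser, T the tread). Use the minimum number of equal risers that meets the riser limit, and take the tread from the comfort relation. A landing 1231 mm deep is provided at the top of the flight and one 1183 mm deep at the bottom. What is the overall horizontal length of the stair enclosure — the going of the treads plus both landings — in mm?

9386 mm

⌈3608/169⌉ = 22 risers.
R = 3608 ÷ 22 = 164 mm.
Tread T = 660 − 2 × 164 = 332 mm (≥ 293 mm).
Going = (22 − 1) × 332 = 6972 mm.
Add landings: 6972 + 1231 + 1183 = 9386 mm.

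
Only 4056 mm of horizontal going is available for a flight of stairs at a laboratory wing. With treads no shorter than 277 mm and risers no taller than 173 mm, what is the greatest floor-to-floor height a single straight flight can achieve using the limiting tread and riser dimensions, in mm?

Treads that fit: ⌊4056 / 277⌋ = 14.
Risers = treads + 1 = 15.
Maximum height = 15 × 173 = 2595 mm.

2595 mm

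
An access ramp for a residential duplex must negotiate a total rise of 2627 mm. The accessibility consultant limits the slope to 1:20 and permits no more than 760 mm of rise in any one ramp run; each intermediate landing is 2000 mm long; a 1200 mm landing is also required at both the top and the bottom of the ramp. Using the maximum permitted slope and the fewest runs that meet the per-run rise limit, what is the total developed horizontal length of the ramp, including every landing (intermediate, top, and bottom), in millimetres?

2627 / 760 = 3.46, so 4 ramp runs are needed. That means 3 intermediate landings.
Horizontal run for 2627 mm of rise at 1:20 is 2627 × 20 = 52540 mm.
3 intermediate landings contribute 3 × 2000 = 6000 mm.
Top and bottom landings: 2 × 1200 = 2400 mm.
Total = 52540 + 6000 + 2400 = 60940 mm.

60940 mm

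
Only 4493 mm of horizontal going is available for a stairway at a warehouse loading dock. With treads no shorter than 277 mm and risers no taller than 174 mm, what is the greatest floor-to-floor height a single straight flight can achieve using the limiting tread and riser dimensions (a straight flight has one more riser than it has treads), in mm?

4493 / 277 = 16.22, so 16 treads fit.
Risers = treads + 1 = 17.
Maximum height = 17 × 174 = 2958 mm.

2958 mm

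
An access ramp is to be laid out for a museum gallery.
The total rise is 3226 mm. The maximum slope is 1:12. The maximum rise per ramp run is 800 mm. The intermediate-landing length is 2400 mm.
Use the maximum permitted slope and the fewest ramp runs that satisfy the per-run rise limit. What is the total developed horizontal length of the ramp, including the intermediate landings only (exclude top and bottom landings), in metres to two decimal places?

At most 800 each: 3226/800 = 4.03, giving 5 ramp runs. That means 4 intermediate landings.
Horizontal run for 3226 mm of rise at 1:12 is 3226 × 12 = 38712 mm.
4 intermediate landings contribute 4 × 2400 = 9600 mm.
Developed length = 38712 + 9600 = 48312 mm.
= 48.31 m.

48.31 m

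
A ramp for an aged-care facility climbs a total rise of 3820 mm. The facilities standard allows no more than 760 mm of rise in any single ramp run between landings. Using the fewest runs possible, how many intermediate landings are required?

3820 / 760 = 5.03, so 6 ramp runs are needed.
6 runs are separated by 5 intermediate landings.

5 intermediate landings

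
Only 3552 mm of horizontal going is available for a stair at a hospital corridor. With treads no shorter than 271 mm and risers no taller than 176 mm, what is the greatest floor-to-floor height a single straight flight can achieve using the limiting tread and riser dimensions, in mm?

2464 mm

Treads that fit: ⌊3552 / 271⌋ = 13.
Risers = treads + 1 = 14.
Maximum height = 14 × 176 = 2464 mm.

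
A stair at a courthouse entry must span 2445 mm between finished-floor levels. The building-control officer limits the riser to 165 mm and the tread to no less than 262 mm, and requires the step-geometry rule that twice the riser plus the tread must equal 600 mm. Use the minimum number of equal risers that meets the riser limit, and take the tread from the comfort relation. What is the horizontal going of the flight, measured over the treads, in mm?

At most 165 each: 2445/165 = 14.82, giving 15 risers.
R = 2445 ÷ 15 = 163 mm.
From 2R + T = 600: T = 600 − 326 = 274 mm.
15 risers give 14 treads; going = 14 × 274 = 3836 mm.

3836 mm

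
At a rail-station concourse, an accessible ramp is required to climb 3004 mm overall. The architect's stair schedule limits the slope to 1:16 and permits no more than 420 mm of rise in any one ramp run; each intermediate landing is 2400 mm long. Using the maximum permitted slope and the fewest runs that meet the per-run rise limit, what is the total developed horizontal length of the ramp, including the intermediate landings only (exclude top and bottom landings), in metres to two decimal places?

3004 / 420 = 7.152 → round up to 8 ramp runs. That means 7 intermediate landings.
Horizontal run for 3004 mm of rise at 1:16 is 3004 × 16 = 48064 mm.
7 intermediate landings contribute 7 × 2400 = 16800 mm.
Developed length = 48064 + 16800 = 64864 mm.
= 64.86 m.

64.86 m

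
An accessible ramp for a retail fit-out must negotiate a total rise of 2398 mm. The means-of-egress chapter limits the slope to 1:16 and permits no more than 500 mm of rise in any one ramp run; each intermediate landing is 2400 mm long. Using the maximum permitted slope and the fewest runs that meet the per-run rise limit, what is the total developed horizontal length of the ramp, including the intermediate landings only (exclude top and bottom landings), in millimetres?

47968 mm

2398 / 500 = 4.80, so 5 ramp runs are needed. That means 4 intermediate landings.
Ramp run (horizontal) at 1:16: 2398 × 16 = 38368 mm.
Intermediate landings: 4 × 2400 = 9600 mm.
Developed length = 38368 + 9600 = 47968 mm.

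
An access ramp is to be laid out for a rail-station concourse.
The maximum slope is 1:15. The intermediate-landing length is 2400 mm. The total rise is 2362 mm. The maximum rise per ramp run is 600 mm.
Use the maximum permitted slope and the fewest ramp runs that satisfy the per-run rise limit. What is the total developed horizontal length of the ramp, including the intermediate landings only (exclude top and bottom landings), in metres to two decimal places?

42.63 m

At most 600 each: 2362/600 = 3.94, giving 4 ramp runs. That means 3 intermediate landings.
Horizontal run for 2362 mm of rise at 1:15 is 2362 × 15 = 35430 mm.
3 intermediate landings contribute 3 × 2400 = 7200 mm.
Total developed length = 35430 + 7200 = 42630 mm.
= 42.63 m.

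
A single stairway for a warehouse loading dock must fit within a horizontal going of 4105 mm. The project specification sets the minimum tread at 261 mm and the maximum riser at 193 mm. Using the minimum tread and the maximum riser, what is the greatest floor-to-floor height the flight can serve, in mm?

4105 / 261 = 15.73, so 15 treads fit.
Risers = treads + 1 = 16.
Maximum height = 16 × 193 = 3088 mm.

3088 mm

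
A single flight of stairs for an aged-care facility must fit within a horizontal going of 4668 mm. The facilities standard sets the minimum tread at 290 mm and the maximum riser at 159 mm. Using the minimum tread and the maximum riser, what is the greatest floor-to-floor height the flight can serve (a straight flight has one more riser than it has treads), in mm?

2703 mm

Treads that fit: ⌊4668 / 290⌋ = 16.
Risers = treads + 1 = 17.
Maximum height = 17 × 159 = 2703 mm.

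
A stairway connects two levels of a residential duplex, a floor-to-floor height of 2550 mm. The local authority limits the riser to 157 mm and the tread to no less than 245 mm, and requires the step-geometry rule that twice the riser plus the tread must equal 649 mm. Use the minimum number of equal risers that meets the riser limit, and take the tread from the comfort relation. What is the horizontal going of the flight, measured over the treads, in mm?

At most 157 each: 2550/157 = 16.24, giving 17 risers.
Each riser is 2550/17 = 150 mm (≤ 157 mm).
Tread T = 649 − 2 × 150 = 349 mm (≥ 245 mm).
Treads = 17 − 1 = 16; going = 16 × 349 = 5584 mm.

5584 mm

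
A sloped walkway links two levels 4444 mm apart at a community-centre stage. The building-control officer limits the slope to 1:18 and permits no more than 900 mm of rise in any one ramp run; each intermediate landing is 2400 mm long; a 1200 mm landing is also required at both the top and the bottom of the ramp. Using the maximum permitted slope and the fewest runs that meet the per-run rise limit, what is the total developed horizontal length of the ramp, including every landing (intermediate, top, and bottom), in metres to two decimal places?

4444 / 900 = 4.94, so 5 ramp runs are needed. That means 4 intermediate landings.
Ramp run (horizontal) at 1:18: 4444 × 18 = 79992 mm.
4 intermediate landings contribute 4 × 2400 = 9600 mm.
Top and bottom landings: 2 × 1200 = 2400 mm.
Total = 79992 + 9600 + 2400 = 91992 mm.
= 91.99 m.

91.99 m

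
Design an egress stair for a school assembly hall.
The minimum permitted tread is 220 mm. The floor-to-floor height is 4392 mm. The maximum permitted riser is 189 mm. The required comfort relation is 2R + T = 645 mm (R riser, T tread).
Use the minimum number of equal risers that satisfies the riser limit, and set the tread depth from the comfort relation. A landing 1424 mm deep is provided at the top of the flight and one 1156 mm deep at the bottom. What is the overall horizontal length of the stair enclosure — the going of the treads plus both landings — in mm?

8997 mm

⌈4392/189⌉ = 24 risers.
Riser R = 4392 / 24 = 183 mm, within the 189 mm limit.
T = 645 − 2·183 = 279 mm, which satisfies the 220 mm minimum.
24 risers give 23 treads; going = 23 × 279 = 6417 mm.
Enclosure = 6417 + 1424 + 1156 = 8997 mm.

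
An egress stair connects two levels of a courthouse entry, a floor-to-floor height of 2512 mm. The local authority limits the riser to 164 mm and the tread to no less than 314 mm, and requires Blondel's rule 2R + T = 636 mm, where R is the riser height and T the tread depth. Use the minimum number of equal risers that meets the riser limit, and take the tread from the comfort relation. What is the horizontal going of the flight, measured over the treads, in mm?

4830 mm

2512 / 164 = 15.32, so 16 risers are needed.
R = 2512 ÷ 16 = 157 mm.
T = 636 − 2·157 = 322 mm, which satisfies the 314 mm minimum.
16 risers give 15 treads; going = 15 × 322 = 4830 mm.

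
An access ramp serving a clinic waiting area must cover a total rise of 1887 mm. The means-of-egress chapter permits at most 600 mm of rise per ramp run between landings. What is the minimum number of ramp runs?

⌈1887/600⌉ = 4 ramp runs.

4 runs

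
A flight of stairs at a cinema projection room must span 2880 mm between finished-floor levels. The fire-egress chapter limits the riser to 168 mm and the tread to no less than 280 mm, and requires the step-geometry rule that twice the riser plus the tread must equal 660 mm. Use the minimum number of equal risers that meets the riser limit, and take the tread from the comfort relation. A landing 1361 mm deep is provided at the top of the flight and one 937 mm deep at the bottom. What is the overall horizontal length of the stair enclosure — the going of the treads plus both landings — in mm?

8078 mm

⌈2880/168⌉ = 18 risers.
R = 2880 ÷ 18 = 160 mm.
From 2R + T = 660: T = 660 − 320 = 340 mm.
Going = (18 − 1) × 340 = 5780 mm.
Enclosure = 5780 + 1361 + 937 = 8078 mm.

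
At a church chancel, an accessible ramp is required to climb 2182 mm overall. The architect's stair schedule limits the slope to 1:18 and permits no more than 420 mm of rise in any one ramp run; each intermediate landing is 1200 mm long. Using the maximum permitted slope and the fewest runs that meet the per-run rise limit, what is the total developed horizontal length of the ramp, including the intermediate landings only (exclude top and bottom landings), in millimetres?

45276 mm

2182 / 420 = 5.20, so 6 ramp runs are needed. That means 5 intermediate landings.
Horizontal run for 2182 mm of rise at 1:18 is 2182 × 18 = 39276 mm.
Intermediate landings: 5 × 1200 = 6000 mm.
Developed length = 39276 + 6000 = 45276 mm.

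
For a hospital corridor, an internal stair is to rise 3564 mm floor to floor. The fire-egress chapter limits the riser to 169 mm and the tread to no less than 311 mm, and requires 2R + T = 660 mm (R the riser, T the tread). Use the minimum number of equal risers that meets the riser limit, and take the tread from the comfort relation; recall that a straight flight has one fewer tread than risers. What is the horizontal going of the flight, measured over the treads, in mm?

3564 / 169 = 21.09, so 22 risers are needed.
R = 3564 ÷ 22 = 162 mm.
T = 660 − 2·162 = 336 mm, which satisfies the 311 mm minimum.
Treads = 22 − 1 = 21; going = 21 × 336 = 7056 mm.

7056 mm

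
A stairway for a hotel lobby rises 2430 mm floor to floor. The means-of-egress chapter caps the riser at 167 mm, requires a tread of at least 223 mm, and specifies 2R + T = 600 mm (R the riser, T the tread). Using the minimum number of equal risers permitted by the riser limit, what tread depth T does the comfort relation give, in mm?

At most 167 each: 2430/167 = 14.55, giving 15 risers.
R = 2430 ÷ 15 = 162 mm.
Tread T = 600 − 2 × 162 = 276 mm (≥ 223 mm).

276 mm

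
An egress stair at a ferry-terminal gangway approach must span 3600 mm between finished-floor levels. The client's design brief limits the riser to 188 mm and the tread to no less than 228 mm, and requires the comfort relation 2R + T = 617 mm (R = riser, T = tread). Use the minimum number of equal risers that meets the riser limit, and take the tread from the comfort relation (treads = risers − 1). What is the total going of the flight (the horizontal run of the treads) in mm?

3600 / 188 = 19.15, so 20 risers are needed.
Riser R = 3600 / 20 = 180 mm, within the 188 mm limit.
From 2R + T = 617: T = 617 − 360 = 257 mm.
Treads = 20 − 1 = 19; going = 19 × 257 = 4883 mm.

4883 mm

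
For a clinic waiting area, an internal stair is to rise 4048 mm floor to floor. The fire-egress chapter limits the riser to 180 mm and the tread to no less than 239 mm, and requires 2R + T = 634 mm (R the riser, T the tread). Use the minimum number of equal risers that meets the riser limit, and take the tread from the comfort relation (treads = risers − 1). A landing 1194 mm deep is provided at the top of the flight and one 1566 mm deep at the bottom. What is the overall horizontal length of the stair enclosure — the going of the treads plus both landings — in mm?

8964 mm

4048 / 180 = 22.489 → round up to 23 risers.
Riser R = 4048 / 23 = 176 mm, within the 180 mm limit.
T = 634 − 2·176 = 282 mm, which satisfies the 239 mm minimum.
Going = (23 − 1) × 282 = 6204 mm.
Add landings: 6204 + 1194 + 1566 = 8964 mm.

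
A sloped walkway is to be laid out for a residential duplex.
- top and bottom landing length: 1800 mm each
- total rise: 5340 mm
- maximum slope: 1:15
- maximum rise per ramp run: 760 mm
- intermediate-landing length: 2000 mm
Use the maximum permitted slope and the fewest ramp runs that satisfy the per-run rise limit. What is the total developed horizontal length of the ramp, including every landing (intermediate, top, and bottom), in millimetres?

⌈5340/760⌉ = 8 ramp runs. That means 7 intermediate landings.
Horizontal run for 5340 mm of rise at 1:15 is 5340 × 15 = 80100 mm.
Intermediate landings: 7 × 2000 = 14000 mm.
Top and bottom landings: 2 × 1800 = 3600 mm.
Total = 80100 + 14000 + 3600 = 97700 mm.

97700 mm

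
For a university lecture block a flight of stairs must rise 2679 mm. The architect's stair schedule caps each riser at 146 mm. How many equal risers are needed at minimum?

19 risers

2679 / 146 = 18.35, so 19 risers are needed.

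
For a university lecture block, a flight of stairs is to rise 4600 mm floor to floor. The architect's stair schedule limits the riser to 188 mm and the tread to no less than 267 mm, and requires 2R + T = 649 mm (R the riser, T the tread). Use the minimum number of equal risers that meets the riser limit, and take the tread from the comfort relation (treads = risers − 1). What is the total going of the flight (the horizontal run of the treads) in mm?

At most 188 each: 4600/188 = 24.47, giving 25 risers.
R = 4600 ÷ 25 = 184 mm.
Tread T = 649 − 2 × 184 = 281 mm (≥ 267 mm).
Treads = 25 − 1 = 24; going = 24 × 281 = 6744 mm.

6744 mm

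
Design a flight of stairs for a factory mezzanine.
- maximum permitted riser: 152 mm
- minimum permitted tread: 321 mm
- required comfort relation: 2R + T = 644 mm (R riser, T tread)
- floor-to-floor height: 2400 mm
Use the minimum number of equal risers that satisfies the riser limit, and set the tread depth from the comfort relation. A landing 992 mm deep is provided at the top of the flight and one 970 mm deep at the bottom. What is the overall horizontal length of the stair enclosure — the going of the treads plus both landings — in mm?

7122 mm

⌈2400/152⌉ = 16 risers.
R = 2400 ÷ 16 = 150 mm.
From 2R + T = 644: T = 644 − 300 = 344 mm.
Going = (16 − 1) × 344 = 5160 mm.
Add landings: 5160 + 992 + 970 = 7122 mm.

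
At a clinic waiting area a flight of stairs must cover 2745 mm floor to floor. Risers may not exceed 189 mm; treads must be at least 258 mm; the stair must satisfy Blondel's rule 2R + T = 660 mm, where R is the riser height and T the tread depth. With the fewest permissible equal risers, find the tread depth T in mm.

2745 / 189 = 14.524 → round up to 15 risers.
Each riser is 2745/15 = 183 mm (≤ 189 mm).
From 2R + T = 660: T = 660 − 366 = 294 mm.

294 mm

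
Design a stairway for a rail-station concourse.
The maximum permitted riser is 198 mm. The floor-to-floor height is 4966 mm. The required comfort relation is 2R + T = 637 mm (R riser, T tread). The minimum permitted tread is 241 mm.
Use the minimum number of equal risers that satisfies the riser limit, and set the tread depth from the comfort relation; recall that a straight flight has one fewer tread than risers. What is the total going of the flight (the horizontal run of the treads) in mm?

6375 mm

4966 / 198 = 25.081 → round up to 26 risers.
Riser R = 4966 / 26 = 191 mm, within the 198 mm limit.
Tread T = 637 − 2 × 191 = 255 mm (≥ 241 mm).
26 risers give 25 treads; going = 25 × 255 = 6375 mm.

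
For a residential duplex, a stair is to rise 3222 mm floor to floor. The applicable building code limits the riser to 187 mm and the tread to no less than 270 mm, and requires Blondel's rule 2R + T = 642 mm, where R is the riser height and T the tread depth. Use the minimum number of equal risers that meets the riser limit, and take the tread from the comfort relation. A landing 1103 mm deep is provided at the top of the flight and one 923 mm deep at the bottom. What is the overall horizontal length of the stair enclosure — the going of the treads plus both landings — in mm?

3222 / 187 = 17.230 → round up to 18 risers.
Riser R = 3222 / 18 = 179 mm, within the 187 mm limit.
T = 642 − 2·179 = 284 mm, which satisfies the 270 mm minimum.
18 risers give 17 treads; going = 17 × 284 = 4828 mm.
Enclosure = 4828 + 1103 + 923 = 6854 mm.

6854 mm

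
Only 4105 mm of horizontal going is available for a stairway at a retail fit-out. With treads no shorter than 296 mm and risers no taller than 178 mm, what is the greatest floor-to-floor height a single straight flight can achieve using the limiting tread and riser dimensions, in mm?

2492 mm

Treads that fit: ⌊4105 / 296⌋ = 13.
Risers = treads + 1 = 14.
Maximum height = 14 × 178 = 2492 mm.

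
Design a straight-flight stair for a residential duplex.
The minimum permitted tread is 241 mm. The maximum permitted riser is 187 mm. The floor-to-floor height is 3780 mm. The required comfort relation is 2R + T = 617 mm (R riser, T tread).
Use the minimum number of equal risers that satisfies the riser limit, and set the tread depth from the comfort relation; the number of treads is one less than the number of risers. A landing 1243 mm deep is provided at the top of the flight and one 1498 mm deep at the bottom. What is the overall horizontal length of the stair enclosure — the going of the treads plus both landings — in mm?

At most 187 each: 3780/187 = 20.21, giving 21 risers.
Each riser is 3780/21 = 180 mm (≤ 187 mm).
Tread T = 617 − 2 × 180 = 257 mm (≥ 241 mm).
21 risers give 20 treads; going = 20 × 257 = 5140 mm.
Add landings: 5140 + 1243 + 1498 = 7881 mm.

7881 mm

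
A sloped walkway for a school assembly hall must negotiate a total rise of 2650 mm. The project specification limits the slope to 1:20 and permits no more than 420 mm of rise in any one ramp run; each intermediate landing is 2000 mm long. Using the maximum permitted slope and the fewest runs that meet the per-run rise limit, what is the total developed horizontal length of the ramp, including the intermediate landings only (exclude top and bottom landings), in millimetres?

2650 / 420 = 6.310 → round up to 7 ramp runs. That means 6 intermediate landings.
Horizontal run for 2650 mm of rise at 1:20 is 2650 × 20 = 53000 mm.
6 intermediate landings contribute 6 × 2000 = 12000 mm.
Developed length = 53000 + 12000 = 65000 mm.

65000 mm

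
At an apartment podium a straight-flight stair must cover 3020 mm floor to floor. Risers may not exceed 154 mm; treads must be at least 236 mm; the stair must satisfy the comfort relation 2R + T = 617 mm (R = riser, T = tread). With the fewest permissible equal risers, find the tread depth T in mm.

315 mm

3020 / 154 = 19.61, so 20 risers are needed.
R = 3020 ÷ 20 = 151 mm.
From 2R + T = 617: T = 617 − 302 = 315 mm.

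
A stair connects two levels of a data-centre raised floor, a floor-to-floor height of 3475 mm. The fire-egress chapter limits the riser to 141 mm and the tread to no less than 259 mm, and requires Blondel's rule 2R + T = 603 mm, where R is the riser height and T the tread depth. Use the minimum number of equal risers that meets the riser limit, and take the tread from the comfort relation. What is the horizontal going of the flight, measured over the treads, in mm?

⌈3475/141⌉ = 25 risers.
Each riser is 3475/25 = 139 mm (≤ 141 mm).
From 2R + T = 603: T = 603 − 278 = 325 mm.
Going = (25 − 1) × 325 = 7800 mm.

7800 mm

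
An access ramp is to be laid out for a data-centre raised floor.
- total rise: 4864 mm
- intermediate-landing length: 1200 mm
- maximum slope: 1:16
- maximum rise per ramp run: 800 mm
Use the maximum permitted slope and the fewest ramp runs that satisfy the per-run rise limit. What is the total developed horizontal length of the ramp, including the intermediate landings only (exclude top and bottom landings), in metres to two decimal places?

85.02 m

4864 / 800 = 6.08, so 7 ramp runs are needed. That means 6 intermediate landings.
Horizontal run for 4864 mm of rise at 1:16 is 4864 × 16 = 77824 mm.
Intermediate landings: 6 × 1200 = 7200 mm.
Total developed length = 77824 + 7200 = 85024 mm.
= 85.02 m.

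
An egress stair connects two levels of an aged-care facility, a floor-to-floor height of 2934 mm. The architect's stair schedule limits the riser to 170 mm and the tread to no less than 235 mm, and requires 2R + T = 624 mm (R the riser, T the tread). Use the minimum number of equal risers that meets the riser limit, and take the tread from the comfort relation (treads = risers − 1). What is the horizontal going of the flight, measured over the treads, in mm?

2934 / 170 = 17.259 → round up to 18 risers.
Each riser is 2934/18 = 163 mm (≤ 170 mm).
Tread T = 624 − 2 × 163 = 298 mm (≥ 235 mm).
Treads = 18 − 1 = 17; going = 17 × 298 = 5066 mm.

5066 mm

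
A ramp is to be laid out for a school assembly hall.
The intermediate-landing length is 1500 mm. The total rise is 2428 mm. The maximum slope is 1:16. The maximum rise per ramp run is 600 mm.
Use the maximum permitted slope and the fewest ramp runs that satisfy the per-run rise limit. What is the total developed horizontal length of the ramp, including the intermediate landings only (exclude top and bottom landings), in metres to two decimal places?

44.85 m

⌈2428/600⌉ = 5 ramp runs. That means 4 intermediate landings.
Ramp run (horizontal) at 1:16: 2428 × 16 = 38848 mm.
4 intermediate landings contribute 4 × 1500 = 6000 mm.
Developed length = 38848 + 6000 = 44848 mm.
= 44.85 m.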